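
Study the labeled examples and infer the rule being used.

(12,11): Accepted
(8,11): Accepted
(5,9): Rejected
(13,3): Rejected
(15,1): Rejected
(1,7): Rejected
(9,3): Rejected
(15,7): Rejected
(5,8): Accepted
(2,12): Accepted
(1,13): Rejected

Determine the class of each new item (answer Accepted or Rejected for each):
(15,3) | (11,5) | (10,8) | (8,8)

Rejected, Rejected, Accepted, Accepted

Every 'Accepted' example satisfies: product is even. None of the 'Rejected' examples do.
(15,3): Rejected (15·3 = 45).
(11,5): Rejected (11·5 = 55).
(10,8): Accepted (10·8 = 80).
(8,8): Accepted (8·8 = 64).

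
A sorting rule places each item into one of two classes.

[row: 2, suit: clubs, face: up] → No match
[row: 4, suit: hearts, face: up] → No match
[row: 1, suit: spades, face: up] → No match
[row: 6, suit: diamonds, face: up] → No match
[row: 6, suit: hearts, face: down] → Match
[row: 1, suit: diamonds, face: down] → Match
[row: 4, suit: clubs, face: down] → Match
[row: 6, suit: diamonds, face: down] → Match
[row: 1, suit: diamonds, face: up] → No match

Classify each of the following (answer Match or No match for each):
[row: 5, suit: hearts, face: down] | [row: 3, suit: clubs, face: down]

The common property of the 'Match' items is: face is down. No 'No match' item has it.

Match, Match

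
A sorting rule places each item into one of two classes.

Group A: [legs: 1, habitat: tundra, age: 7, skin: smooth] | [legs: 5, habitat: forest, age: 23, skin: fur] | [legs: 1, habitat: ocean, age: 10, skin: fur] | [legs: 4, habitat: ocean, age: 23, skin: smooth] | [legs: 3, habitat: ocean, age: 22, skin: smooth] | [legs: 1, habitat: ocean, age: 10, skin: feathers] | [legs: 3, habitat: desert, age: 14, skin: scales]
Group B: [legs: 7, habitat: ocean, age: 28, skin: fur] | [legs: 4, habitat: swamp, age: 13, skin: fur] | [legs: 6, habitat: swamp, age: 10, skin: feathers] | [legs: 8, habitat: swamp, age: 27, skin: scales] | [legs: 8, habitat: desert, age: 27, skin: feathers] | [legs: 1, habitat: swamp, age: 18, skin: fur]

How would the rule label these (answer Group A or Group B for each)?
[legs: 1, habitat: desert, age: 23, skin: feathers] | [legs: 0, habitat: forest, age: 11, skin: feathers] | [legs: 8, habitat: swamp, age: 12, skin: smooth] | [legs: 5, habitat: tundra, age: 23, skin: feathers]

Group A, Group A, Group B, Group A

All 'Group A' examples share one property — habitat is not swamp AND age ≤ 23 — and every 'Group B' example lacks it.
[legs: 1, habitat: desert, age: 23, skin: feathers] — habitat is desert, age = 23, hence Group A.
[legs: 0, habitat: forest, age: 11, skin: feathers] — habitat is forest, age = 11, hence Group A.
[legs: 8, habitat: swamp, age: 12, skin: smooth] — habitat is swamp, age = 12, hence Group B.
[legs: 5, habitat: tundra, age: 23, skin: feathers] — habitat is tundra, age = 23, hence Group A.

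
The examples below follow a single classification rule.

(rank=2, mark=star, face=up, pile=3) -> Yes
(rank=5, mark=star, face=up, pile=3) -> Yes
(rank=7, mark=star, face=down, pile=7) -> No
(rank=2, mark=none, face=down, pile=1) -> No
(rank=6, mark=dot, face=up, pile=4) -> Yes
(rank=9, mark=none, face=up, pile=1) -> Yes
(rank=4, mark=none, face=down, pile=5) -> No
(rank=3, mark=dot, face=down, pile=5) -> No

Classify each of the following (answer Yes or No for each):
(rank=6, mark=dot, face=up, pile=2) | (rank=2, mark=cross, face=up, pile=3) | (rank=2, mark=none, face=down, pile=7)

Every 'Yes' example satisfies: face is up. None of the 'No' examples do.
(rank=6, mark=dot, face=up, pile=2): Yes (face is up). (rank=2, mark=cross, face=up, pile=3): Yes (face is up). (rank=2, mark=none, face=down, pile=7): No (face is down).

Yes, Yes, No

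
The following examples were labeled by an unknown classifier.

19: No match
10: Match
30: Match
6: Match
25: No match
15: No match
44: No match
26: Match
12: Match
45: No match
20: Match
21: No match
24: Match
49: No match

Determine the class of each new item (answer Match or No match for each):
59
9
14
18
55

A rule that fits every label: even AND at most 30 — true of each 'Match' example, false of each 'No match' one.
59 → 59 is odd, 59 > 30 → No match.
9 → 9 is odd, 9 ≤ 30 → No match.
14 → 14 is even, 14 ≤ 30 → Match.
18 → 18 is even, 18 ≤ 30 → Match.
55 → 55 is odd, 55 > 30 → No match.

No match, No match, Match, Match, No match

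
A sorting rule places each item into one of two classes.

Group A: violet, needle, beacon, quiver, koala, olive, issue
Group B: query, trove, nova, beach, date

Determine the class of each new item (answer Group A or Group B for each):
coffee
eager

A rule that fits every label: has ≥ 3 vowels — true of each 'Group A' example, false of each 'Group B' one.
coffee: Group A (3 vowels). eager: Group A (3 vowels).

Group A, Group A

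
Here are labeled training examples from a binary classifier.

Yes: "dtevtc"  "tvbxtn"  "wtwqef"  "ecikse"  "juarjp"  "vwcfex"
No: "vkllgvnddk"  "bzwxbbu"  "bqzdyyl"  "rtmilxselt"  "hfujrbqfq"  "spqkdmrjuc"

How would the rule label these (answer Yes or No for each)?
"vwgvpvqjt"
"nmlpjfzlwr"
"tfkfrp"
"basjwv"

No, No, Yes, Yes

Looking at the examples, the only property every 'Yes' case has and every 'No' case lacks is: length 6.
"vwgvpvqjt" → length 9 → No.
"nmlpjfzlwr" → length 10 → No.
"tfkfrp" → length 6 → Yes.
"basjwv" → length 6 → Yes.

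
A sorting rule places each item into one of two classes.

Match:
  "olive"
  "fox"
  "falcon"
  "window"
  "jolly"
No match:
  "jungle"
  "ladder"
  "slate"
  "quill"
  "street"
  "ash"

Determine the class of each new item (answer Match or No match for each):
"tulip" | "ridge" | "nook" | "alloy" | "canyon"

No match, No match, Match, Match, Match

Looking at the examples, the only property every 'Match' case has and every 'No match' case lacks is: contains 'o'.
"tulip": no 'o' — fails the rule, so No match. "ridge": no 'o' — fails the rule, so No match. "nook": has 'o' — checks out, so Match. "alloy": has 'o' — checks out, so Match. "canyon": has 'o' — checks out, so Match.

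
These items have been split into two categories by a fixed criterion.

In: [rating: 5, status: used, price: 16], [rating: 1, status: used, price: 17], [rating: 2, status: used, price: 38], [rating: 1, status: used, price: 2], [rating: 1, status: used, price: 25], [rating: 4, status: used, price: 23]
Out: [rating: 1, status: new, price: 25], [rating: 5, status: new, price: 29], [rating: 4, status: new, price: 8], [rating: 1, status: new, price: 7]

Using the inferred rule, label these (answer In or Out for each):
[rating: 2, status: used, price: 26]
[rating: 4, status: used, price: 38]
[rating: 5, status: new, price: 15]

In, In, Out

The pattern is that an item is 'In' exactly when: status is used.
[rating: 2, status: used, price: 26] → status is used → In.
[rating: 4, status: used, price: 38] → status is used → In.
[rating: 5, status: new, price: 15] → status is new → Out.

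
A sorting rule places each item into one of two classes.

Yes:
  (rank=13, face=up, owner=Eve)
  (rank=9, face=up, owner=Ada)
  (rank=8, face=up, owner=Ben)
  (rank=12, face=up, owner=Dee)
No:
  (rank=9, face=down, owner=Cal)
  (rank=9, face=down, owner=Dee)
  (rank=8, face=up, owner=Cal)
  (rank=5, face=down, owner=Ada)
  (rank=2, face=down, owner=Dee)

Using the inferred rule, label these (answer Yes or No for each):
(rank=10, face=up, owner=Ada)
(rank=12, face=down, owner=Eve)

The rule appears to be: face is up AND owner is not Cal.
(rank=10, face=up, owner=Ada): face is up, owner is Ada — matches, so Yes.
(rank=12, face=down, owner=Eve): face is down, owner is Eve — doesn't match, so No.

Yes, No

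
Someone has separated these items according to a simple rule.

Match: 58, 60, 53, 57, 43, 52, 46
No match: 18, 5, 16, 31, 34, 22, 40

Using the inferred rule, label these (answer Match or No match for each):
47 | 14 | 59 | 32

Match, No match, Match, No match

The common property of the 'Match' items is: at least 43. No 'No match' item has it.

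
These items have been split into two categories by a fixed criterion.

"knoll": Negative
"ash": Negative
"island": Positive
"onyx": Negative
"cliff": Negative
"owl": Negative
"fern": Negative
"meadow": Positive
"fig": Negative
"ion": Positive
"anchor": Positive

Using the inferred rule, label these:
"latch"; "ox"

'Positive' ⟺ has ≥ 2 vowels.
"latch": 1 vowel — fails this test, so Negative.
"ox": 1 vowel — fails this test, so Negative.

Negative, Negative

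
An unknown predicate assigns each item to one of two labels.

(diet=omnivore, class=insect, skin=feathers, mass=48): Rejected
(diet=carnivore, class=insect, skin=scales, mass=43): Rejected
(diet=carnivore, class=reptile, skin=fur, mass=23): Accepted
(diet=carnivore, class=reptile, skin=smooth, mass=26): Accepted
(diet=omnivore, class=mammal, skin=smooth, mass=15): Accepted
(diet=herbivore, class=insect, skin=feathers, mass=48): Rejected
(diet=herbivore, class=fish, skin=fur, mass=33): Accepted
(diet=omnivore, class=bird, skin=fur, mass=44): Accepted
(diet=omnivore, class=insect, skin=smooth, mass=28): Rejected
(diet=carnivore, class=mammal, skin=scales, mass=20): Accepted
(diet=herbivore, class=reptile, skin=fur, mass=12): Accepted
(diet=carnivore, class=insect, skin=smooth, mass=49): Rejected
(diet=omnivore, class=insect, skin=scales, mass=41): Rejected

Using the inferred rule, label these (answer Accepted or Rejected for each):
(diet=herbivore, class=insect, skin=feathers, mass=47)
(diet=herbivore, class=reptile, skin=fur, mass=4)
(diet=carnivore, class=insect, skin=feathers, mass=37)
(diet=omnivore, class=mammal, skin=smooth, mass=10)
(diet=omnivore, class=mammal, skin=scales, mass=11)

Rejected, Accepted, Rejected, Accepted, Accepted

A rule that fits every label: class is not insect — true of each 'Accepted' example, false of each 'Rejected' one.
(diet=herbivore, class=insect, skin=feathers, mass=47) — class is insect, hence Rejected.
(diet=herbivore, class=reptile, skin=fur, mass=4) — class is reptile, hence Accepted.
(diet=carnivore, class=insect, skin=feathers, mass=37) — class is insect, hence Rejected.
(diet=omnivore, class=mammal, skin=smooth, mass=10) — class is mammal, hence Accepted.
(diet=omnivore, class=mammal, skin=scales, mass=11) — class is mammal, hence Accepted.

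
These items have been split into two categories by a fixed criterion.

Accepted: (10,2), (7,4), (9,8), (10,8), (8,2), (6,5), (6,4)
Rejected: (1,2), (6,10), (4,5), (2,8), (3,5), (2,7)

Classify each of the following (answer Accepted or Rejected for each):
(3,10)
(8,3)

Rejected, Accepted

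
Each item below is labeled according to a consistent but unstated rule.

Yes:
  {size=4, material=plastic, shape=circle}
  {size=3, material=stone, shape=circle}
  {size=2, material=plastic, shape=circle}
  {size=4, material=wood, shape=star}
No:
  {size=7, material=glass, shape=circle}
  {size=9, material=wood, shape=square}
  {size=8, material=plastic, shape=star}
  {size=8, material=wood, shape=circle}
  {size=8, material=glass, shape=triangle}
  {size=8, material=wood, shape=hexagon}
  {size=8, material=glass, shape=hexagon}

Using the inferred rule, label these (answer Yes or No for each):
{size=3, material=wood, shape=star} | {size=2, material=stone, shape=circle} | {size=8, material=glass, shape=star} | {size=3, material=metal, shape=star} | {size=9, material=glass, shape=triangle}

The rule appears to be: size ≤ 4.
Yes: {size=3, material=wood, shape=star}, since size = 3. Yes: {size=2, material=stone, shape=circle}, since size = 2. No: {size=8, material=glass, shape=star}, since size = 8. Yes: {size=3, material=metal, shape=star}, since size = 3. No: {size=9, material=glass, shape=triangle}, since size = 9.

Yes, Yes, No, Yes, No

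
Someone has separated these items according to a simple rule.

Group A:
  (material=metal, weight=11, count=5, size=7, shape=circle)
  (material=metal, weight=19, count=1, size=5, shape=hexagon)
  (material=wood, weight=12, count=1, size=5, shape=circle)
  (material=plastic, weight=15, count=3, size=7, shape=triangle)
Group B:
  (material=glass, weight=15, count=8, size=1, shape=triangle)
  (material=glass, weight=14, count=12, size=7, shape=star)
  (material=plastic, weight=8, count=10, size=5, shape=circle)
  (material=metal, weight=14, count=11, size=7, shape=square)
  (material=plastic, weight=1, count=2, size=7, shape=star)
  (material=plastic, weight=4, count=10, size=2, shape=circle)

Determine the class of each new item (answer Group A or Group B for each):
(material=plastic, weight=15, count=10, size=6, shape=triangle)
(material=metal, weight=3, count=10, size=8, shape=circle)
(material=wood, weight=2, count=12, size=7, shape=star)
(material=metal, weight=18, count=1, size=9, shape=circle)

Group B, Group B, Group B, Group A

The rule appears to be: count ≤ 5 AND weight ≥ 4.
(material=plastic, weight=15, count=10, size=6, shape=triangle) — count = 10, weight = 15, hence Group B.
(material=metal, weight=3, count=10, size=8, shape=circle) — count = 10, weight = 3, hence Group B.
(material=wood, weight=2, count=12, size=7, shape=star) — count = 12, weight = 2, hence Group B.
(material=metal, weight=18, count=1, size=9, shape=circle) — count = 1, weight = 18, hence Group A.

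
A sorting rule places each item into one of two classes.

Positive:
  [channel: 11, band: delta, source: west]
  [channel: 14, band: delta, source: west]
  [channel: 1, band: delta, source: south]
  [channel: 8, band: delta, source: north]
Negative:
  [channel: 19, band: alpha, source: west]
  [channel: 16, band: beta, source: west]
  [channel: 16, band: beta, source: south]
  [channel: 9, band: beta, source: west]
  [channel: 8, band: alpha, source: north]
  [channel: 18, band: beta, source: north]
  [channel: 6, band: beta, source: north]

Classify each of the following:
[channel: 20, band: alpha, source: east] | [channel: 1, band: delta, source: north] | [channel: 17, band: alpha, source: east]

One predicate separates the groups cleanly: band is delta.

Negative, Positive, Negative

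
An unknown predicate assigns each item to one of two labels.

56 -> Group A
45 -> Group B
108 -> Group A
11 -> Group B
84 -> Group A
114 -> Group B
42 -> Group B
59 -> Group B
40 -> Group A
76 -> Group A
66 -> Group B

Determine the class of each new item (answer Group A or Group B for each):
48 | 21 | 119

Group A, Group B, Group B

Checking candidate rules against both groups, what survives is: multiple of 4.
48: 48 = 4·12 — qualifies, so Group A.
21: 21 = 4·5 + 1 — doesn't qualify, so Group B.
119: 119 = 4·29 + 3 — doesn't qualify, so Group B.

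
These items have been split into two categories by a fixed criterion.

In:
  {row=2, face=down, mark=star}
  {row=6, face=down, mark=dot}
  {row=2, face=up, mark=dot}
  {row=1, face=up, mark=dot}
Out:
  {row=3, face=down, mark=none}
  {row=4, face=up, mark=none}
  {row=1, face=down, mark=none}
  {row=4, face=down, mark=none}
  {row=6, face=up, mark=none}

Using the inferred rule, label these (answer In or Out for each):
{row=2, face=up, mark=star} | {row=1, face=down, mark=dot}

In, In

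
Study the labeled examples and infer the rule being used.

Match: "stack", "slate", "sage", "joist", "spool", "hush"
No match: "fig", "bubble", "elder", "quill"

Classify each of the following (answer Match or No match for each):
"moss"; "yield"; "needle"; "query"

Match, No match, No match, No match

One predicate separates the groups cleanly: contains 's'.
"moss": has 's' — fits, so Match. "yield": no 's' — fails this test, so No match. "needle": no 's' — fails this test, so No match. "query": no 's' — fails this test, so No match.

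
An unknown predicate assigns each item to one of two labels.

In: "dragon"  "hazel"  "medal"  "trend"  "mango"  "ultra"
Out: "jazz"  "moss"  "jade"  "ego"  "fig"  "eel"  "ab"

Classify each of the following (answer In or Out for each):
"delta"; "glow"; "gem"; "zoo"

The simplest hypothesis consistent with all the labels is: length ≥ 5.

In, Out, Out, Out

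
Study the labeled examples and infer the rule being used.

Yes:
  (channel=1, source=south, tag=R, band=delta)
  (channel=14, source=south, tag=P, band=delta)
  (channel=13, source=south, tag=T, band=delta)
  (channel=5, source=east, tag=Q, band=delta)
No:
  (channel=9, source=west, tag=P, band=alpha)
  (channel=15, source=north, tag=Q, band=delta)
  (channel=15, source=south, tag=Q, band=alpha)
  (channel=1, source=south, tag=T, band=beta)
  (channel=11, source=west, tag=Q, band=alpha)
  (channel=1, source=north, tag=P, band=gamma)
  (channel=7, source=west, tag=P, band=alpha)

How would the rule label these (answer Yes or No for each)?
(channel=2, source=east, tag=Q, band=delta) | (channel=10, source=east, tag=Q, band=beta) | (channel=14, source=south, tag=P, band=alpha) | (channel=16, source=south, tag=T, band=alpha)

The common property of the 'Yes' items is: band is delta AND channel ≤ 14. No 'No' item has it.

Yes, No, No, No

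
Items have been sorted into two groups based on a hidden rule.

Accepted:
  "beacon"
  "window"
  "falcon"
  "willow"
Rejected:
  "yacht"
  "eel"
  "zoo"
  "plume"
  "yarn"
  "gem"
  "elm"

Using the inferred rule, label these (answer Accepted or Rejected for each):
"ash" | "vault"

The rule appears to be: length 6.
"ash" — length 3, hence Rejected.
"vault" — length 5, hence Rejected.

Rejected, Rejected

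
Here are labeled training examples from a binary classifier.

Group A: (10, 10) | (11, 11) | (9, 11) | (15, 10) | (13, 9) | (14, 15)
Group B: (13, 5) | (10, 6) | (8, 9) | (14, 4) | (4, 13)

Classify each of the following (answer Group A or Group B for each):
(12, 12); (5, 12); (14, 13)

Group A, Group B, Group A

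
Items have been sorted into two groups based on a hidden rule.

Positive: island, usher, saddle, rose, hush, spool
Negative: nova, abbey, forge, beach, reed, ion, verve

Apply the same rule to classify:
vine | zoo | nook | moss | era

Negative, Negative, Negative, Positive, Negative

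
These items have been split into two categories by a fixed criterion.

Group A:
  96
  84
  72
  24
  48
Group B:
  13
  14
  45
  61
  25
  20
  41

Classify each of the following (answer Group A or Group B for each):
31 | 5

Group B, Group B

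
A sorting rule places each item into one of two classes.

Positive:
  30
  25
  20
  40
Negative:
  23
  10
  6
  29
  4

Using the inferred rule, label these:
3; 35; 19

The pattern is that an item is 'Positive' exactly when: multiple of 5 AND at least 20.
3: 3 = 5·0 + 3, 3 < 20 — does not fit, so Negative. 35: 35 = 5·7, 35 ≥ 20 — checks out, so Positive. 19: 19 = 5·3 + 4, 19 < 20 — does not fit, so Negative.

Negative, Positive, Negative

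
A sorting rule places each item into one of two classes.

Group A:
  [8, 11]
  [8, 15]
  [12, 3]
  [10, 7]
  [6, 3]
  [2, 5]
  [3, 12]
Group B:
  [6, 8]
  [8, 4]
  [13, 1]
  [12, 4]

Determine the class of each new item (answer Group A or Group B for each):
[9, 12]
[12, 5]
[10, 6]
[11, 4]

Group A, Group A, Group B, Group A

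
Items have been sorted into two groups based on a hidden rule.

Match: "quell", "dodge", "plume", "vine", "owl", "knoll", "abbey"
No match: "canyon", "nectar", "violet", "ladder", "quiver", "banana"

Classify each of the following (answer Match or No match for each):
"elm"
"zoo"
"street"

One predicate separates the groups cleanly: length ≤ 5.

Match, Match, No match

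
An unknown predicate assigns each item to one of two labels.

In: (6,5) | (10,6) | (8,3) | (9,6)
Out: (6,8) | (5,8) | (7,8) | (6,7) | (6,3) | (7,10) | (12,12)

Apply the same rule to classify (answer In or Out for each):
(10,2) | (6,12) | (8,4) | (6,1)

All 'In' examples share one property — first > second AND sum ≥ 11 — and every 'Out' example lacks it.

In, Out, In, Out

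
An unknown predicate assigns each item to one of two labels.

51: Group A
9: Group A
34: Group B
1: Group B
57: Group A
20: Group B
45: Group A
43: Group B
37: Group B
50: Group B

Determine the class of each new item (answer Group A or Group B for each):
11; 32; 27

Group B, Group B, Group A

The common property of the 'Group A' items is: multiple of 3. No 'Group B' item has it.
11: 11 = 3·3 + 2, doesn't qualify → Group B.
32: 32 = 3·10 + 2, doesn't qualify → Group B.
27: 27 = 3·9, qualifies → Group A.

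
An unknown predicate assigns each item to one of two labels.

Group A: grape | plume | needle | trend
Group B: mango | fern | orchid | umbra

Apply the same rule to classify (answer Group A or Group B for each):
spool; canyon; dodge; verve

A rule that fits every label: length ≥ 5 AND contains 'e' — true of each 'Group A' example, false of each 'Group B' one.

Group B, Group B, Group A, Group A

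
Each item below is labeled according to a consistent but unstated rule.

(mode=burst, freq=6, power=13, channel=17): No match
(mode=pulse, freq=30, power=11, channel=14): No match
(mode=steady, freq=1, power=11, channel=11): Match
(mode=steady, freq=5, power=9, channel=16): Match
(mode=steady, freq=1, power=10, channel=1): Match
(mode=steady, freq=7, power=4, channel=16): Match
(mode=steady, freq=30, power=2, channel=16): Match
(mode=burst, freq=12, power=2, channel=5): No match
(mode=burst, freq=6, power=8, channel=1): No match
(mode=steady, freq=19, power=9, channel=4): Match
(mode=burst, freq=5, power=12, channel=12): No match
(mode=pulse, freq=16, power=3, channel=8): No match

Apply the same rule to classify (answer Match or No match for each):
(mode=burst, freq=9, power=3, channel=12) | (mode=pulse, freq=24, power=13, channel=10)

No match, No match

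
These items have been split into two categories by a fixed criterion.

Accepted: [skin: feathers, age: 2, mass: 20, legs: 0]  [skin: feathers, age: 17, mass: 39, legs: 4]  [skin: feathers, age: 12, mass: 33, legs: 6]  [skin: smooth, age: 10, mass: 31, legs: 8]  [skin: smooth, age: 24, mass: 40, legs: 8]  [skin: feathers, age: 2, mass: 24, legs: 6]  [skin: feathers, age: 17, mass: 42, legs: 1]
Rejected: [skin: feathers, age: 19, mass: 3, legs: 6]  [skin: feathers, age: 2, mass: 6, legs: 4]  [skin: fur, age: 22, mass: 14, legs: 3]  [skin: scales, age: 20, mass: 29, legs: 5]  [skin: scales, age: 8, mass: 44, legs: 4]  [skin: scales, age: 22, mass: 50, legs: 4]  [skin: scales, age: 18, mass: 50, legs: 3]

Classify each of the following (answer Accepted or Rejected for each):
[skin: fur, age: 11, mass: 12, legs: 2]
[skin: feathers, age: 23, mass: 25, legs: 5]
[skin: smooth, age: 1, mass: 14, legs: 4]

'Accepted' ⟺ skin is not scales AND mass ≥ 20.

Rejected, Accepted, Rejected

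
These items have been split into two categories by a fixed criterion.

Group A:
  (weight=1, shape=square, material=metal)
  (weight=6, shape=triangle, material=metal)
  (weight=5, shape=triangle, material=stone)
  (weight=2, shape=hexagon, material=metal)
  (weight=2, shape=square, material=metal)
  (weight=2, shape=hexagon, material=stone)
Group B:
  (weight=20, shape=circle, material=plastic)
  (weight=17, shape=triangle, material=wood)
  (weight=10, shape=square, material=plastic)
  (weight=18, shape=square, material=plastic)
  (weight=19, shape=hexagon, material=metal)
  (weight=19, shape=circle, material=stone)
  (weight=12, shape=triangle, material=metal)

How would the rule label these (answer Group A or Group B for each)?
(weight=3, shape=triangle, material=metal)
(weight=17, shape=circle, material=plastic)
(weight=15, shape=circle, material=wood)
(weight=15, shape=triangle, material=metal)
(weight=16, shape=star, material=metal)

Every 'Group A' example satisfies: weight ≤ 6. None of the 'Group B' examples do.
(weight=3, shape=triangle, material=metal): Group A (weight = 3).
(weight=17, shape=circle, material=plastic): Group B (weight = 17).
(weight=15, shape=circle, material=wood): Group B (weight = 15).
(weight=15, shape=triangle, material=metal): Group B (weight = 15).
(weight=16, shape=star, material=metal): Group B (weight = 16).

Group A, Group B, Group B, Group B, Group B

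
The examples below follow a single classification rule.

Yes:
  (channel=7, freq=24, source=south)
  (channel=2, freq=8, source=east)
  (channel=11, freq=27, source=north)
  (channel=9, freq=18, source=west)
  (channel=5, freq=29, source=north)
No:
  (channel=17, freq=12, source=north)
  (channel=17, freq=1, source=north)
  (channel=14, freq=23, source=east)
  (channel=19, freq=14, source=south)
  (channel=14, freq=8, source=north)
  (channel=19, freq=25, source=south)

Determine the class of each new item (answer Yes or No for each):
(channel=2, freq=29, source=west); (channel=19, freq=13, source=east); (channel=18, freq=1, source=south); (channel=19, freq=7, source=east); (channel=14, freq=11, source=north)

Yes, No, No, No, No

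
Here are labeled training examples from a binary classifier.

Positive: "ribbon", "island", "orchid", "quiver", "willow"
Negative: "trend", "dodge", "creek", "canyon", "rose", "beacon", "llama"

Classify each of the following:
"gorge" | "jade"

Negative, Negative

Checking candidate rules against both groups, what survives is: contains 'i'.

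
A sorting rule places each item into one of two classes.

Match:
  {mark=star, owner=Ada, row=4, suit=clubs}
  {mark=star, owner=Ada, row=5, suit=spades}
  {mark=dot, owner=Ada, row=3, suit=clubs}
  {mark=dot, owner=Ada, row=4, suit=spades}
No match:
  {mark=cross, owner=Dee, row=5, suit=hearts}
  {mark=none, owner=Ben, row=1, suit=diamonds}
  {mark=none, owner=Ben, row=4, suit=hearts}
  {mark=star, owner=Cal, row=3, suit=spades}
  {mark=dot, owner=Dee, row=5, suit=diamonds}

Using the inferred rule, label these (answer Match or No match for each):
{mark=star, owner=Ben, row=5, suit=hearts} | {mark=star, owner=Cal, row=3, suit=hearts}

The rule appears to be: owner is Ada.
{mark=star, owner=Ben, row=5, suit=hearts}: owner is Ben, lacks this property → No match.
{mark=star, owner=Cal, row=3, suit=hearts}: owner is Cal, lacks this property → No match.

No match, No match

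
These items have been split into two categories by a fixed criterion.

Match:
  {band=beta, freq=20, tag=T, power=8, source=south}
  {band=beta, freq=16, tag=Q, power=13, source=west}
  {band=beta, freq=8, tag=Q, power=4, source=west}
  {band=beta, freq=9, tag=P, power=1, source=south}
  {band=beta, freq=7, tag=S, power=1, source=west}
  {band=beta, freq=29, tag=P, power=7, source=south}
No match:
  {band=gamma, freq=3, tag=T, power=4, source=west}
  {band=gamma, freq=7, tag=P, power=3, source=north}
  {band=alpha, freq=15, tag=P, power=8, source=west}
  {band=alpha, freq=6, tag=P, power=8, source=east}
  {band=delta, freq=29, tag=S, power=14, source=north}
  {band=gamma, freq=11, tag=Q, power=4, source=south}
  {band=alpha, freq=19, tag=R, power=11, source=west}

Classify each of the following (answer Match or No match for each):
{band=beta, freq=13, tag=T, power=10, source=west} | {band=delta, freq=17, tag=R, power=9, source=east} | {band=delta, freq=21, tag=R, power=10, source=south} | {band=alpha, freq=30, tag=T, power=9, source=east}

Match, No match, No match, No match

Every 'Match' example satisfies: band is beta. None of the 'No match' examples do.
{band=beta, freq=13, tag=T, power=10, source=west}: band is beta — satisfies this, so Match. {band=delta, freq=17, tag=R, power=9, source=east}: band is delta — does not fit, so No match. {band=delta, freq=21, tag=R, power=10, source=south}: band is delta — does not fit, so No match. {band=alpha, freq=30, tag=T, power=9, source=east}: band is alpha — does not fit, so No match.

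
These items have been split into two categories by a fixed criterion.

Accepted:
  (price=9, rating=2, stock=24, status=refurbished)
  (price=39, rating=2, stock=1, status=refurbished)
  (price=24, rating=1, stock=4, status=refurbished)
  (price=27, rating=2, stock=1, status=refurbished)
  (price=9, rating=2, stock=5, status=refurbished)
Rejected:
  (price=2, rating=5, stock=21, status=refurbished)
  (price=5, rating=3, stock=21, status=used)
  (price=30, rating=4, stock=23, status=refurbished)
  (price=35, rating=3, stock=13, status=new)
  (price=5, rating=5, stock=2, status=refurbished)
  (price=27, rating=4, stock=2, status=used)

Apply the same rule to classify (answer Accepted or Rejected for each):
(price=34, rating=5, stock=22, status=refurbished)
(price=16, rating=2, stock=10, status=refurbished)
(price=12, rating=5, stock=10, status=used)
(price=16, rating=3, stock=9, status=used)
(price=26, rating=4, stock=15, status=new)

Rejected, Accepted, Rejected, Rejected, Rejected

Rule: rating ≤ 2. This holds for each 'Accepted' example and fails for each 'Rejected' one.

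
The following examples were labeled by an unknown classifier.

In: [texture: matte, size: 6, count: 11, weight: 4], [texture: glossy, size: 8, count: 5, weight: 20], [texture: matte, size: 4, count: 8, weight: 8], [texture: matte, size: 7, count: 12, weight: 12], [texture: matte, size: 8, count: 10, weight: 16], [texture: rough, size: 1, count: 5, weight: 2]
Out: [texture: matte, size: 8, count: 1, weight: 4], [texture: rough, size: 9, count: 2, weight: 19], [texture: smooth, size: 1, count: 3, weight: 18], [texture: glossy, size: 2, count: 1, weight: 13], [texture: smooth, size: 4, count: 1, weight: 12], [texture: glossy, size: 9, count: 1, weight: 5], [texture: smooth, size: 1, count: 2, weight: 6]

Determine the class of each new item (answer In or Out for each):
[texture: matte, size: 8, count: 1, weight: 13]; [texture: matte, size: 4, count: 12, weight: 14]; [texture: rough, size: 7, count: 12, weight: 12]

Out, In, In

Every 'In' example satisfies: count ≥ 5. None of the 'Out' examples do.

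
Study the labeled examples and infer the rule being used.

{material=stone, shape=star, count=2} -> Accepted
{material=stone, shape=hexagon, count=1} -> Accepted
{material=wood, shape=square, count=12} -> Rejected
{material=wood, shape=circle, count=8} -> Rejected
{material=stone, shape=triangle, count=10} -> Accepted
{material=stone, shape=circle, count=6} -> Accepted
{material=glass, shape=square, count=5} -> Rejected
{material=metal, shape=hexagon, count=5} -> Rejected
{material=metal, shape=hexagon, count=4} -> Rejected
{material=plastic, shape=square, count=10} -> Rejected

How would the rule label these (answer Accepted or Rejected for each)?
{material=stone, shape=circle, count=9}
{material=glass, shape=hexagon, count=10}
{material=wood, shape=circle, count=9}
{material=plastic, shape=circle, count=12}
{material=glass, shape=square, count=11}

Accepted, Rejected, Rejected, Rejected, Rejected

Every 'Accepted' example satisfies: material is stone. None of the 'Rejected' examples do.
{material=stone, shape=circle, count=9}: Accepted (material is stone). {material=glass, shape=hexagon, count=10}: Rejected (material is glass). {material=wood, shape=circle, count=9}: Rejected (material is wood). {material=plastic, shape=circle, count=12}: Rejected (material is plastic). {material=glass, shape=square, count=11}: Rejected (material is glass).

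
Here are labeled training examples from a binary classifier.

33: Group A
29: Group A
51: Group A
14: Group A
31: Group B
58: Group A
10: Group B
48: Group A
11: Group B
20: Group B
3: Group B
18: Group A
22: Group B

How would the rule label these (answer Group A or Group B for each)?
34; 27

Group A, Group A

A rule that fits every label: digit sum ≥ 5 — true of each 'Group A' example, false of each 'Group B' one.
34 → digit sum 3+4 = 7 → Group A. 27 → digit sum 2+7 = 9 → Group A.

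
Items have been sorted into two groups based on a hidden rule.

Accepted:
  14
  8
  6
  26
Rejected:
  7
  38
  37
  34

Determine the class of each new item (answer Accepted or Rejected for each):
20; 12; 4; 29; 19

Accepted, Accepted, Accepted, Rejected, Rejected

All 'Accepted' examples share one property — even AND at most 26 — and every 'Rejected' example lacks it.
20 — 20 is even, 20 ≤ 26, hence Accepted.
12 — 12 is even, 12 ≤ 26, hence Accepted.
4 — 4 is even, 4 ≤ 26, hence Accepted.
29 — 29 is odd, 29 > 26, hence Rejected.
19 — 19 is odd, 19 ≤ 26, hence Rejected.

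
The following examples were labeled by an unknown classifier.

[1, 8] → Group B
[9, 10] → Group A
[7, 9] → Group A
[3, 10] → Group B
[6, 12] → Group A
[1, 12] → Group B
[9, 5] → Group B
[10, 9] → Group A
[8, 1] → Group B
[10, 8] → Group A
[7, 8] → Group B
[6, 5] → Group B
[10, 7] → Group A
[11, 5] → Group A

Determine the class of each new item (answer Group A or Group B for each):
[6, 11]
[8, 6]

'Group A' ⟺ sum ≥ 16.
[6, 11] → 6+11 = 17 → Group A. [8, 6] → 8+6 = 14 → Group B.

Group A, Group B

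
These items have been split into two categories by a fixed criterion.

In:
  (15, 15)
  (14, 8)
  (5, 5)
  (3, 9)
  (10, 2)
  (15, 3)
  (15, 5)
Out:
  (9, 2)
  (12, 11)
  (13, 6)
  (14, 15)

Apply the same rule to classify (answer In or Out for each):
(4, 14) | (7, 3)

In, In

The classifier is using: sum is even.
(4, 14) — 4+14 = 18, hence In. (7, 3) — 7+3 = 10, hence In.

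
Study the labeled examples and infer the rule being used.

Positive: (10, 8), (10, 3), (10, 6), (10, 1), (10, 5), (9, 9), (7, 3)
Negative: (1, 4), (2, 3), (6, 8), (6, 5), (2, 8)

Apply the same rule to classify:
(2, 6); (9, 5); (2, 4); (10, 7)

Negative, Positive, Negative, Positive

All 'Positive' examples share one property — first ≥ 7 — and every 'Negative' example lacks it.
(2, 6) → first 2 → Negative. (9, 5) → first 9 → Positive. (2, 4) → first 2 → Negative. (10, 7) → first 10 → Positive.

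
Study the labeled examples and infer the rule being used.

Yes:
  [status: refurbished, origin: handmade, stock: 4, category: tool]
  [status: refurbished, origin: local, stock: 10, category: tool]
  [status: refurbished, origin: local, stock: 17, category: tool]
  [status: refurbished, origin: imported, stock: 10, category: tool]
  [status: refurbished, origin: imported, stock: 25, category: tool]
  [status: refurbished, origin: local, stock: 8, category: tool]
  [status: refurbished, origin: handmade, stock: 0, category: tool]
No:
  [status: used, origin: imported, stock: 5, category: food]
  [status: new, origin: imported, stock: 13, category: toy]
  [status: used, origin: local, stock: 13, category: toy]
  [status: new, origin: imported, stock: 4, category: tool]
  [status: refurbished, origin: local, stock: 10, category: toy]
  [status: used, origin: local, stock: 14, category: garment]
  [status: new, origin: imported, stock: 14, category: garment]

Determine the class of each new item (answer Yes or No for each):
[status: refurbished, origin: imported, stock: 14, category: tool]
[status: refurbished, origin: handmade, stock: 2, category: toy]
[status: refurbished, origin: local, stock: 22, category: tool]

Yes, No, Yes

All 'Yes' examples share one property — category is tool AND status is refurbished — and every 'No' example lacks it.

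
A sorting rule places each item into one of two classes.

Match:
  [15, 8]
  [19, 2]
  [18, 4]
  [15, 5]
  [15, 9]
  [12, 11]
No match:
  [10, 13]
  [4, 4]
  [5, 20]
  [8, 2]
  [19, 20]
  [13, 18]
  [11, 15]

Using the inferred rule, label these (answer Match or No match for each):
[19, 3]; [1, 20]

The classifier is using: first > second AND sum ≥ 20.
[19, 3]: 19 > 3, 19+3 = 22 — checks out, so Match. [1, 20]: 1 < 20, 1+20 = 21 — doesn't match, so No match.

Match, No match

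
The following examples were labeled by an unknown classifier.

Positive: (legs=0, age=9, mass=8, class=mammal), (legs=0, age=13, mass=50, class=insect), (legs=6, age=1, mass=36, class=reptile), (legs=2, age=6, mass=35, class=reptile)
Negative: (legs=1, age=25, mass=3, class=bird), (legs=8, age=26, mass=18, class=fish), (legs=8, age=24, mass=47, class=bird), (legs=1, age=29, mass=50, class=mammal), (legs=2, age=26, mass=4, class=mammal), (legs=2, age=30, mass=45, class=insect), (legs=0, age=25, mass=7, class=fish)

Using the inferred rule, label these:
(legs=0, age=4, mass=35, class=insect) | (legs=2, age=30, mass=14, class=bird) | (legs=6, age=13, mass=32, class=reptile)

The classifier is using: age ≤ 13.

Positive, Negative, Positive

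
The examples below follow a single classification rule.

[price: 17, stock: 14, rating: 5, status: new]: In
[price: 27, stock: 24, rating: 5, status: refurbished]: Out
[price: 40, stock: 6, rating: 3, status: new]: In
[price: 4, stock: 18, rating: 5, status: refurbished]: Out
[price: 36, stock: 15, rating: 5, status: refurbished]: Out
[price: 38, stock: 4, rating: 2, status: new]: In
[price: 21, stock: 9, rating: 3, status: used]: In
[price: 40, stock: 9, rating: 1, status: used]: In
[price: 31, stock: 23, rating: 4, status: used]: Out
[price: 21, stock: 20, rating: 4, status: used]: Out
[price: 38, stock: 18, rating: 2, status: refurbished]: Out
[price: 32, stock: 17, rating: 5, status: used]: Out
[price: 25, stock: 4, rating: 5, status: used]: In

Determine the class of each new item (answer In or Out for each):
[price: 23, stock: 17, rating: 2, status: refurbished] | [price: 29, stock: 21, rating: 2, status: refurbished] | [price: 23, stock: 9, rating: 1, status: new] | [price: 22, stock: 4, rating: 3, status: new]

Out, Out, In, In

All 'In' examples share one property — stock ≤ 14 — and every 'Out' example lacks it.
[price: 23, stock: 17, rating: 2, status: refurbished]: Out (stock = 17). [price: 29, stock: 21, rating: 2, status: refurbished]: Out (stock = 21). [price: 23, stock: 9, rating: 1, status: new]: In (stock = 9). [price: 22, stock: 4, rating: 3, status: new]: In (stock = 4).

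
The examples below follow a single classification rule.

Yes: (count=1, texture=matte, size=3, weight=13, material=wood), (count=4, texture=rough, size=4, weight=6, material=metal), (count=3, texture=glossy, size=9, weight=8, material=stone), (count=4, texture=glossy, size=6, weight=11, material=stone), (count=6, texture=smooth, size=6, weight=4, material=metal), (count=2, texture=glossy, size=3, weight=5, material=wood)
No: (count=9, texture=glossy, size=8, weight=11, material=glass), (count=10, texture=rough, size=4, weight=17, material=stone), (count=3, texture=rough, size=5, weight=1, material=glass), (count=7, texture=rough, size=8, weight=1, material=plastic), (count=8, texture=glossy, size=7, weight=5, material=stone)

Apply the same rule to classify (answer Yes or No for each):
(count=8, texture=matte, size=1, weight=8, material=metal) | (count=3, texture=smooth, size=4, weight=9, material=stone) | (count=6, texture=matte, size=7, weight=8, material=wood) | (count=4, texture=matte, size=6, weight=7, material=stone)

No, Yes, Yes, Yes

The distinguishing property — count ≤ 6 AND weight ≥ 4 — holds for all the 'Yes' cases and none of the 'No' cases.
(count=8, texture=matte, size=1, weight=8, material=metal): No (count = 8, weight = 8).
(count=3, texture=smooth, size=4, weight=9, material=stone): Yes (count = 3, weight = 9).
(count=6, texture=matte, size=7, weight=8, material=wood): Yes (count = 6, weight = 8).
(count=4, texture=matte, size=6, weight=7, material=stone): Yes (count = 4, weight = 7).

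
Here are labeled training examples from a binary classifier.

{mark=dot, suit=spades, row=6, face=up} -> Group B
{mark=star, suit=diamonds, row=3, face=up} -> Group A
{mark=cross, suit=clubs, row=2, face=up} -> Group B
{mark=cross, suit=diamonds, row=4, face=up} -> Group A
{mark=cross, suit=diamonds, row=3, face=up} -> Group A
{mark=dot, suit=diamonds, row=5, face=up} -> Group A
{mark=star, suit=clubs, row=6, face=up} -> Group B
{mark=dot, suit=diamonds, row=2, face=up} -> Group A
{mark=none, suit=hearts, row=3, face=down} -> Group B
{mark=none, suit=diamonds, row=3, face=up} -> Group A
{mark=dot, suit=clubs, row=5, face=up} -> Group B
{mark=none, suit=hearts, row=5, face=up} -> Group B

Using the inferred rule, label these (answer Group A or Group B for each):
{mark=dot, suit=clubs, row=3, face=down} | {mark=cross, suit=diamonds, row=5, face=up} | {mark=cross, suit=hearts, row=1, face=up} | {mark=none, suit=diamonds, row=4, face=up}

Group B, Group A, Group B, Group A

The rule appears to be: suit is diamonds.
Group B: {mark=dot, suit=clubs, row=3, face=down}, since suit is clubs. Group A: {mark=cross, suit=diamonds, row=5, face=up}, since suit is diamonds. Group B: {mark=cross, suit=hearts, row=1, face=up}, since suit is hearts. Group A: {mark=none, suit=diamonds, row=4, face=up}, since suit is diamonds.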